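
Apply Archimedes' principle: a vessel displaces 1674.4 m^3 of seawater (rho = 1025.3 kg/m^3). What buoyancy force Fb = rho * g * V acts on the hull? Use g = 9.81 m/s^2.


Formula: Fb = rho * g * V
Substituting: Fb = 1025.3 * 9.81 * 1674.4
Intermediate: 1025.3 * 9.81 = 10058.193
Result: Fb = 10058.193 * 1674.4 ≈ 16841000 N (5 s.f.)

16841000 N


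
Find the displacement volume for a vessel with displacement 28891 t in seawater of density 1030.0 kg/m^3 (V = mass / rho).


Formula: V = mass / rho
Step 1 — convert tonnes to kg: 28891 t * 1000 = 28891000 kg
Step 2 — V = 28891000 / 1030.0 ≈ 28050 m^3 (5 s.f.)

28050 m^3


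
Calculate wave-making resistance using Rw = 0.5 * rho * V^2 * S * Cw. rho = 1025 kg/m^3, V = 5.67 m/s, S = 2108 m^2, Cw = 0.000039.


Formula: Rw = 0.5 * rho * V^2 * S * Cw
Step 1 — V^2 = 5.67^2 = 32.1489
Step 2 — 0.5 * rho * V^2 = 0.5 * 1025 * 32.1489 = 16476.31125
Step 3 — Rw = 16476.31125 * 2108 * 0.000039 ≈ 1354.6 N (5 s.f.)

1354.6 N


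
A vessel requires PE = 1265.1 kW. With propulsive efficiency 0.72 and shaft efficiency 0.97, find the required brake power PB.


Formula: PB = PE / (eta_D * eta_S)
Step 1 — combined efficiency = eta_D * eta_S = 0.72 * 0.97 = 0.6984
Step 2 — PB = 1265.1 / 0.6984 ≈ 1811.4 kW (5 s.f.)

1811.4 kW


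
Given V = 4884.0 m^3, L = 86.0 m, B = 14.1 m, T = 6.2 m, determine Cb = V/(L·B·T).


Formula: Cb = V / (L * B * T)
Step 1 — L * B * T = 86.0 * 14.1 * 6.2 = 7518.12 m^3
Step 2 — Cb = 4884.0 / 7518.12 ≈ 0.64963 (5 s.f.)

0.64963


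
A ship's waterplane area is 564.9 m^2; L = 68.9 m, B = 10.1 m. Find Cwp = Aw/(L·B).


Formula: Cwp = Aw / (L * B)
Step 1 — L * B = 68.9 * 10.1 = 695.89 m^2
Step 2 — Cwp = 564.9 / 695.89 ≈ 0.81177 (5 s.f.)

0.81177


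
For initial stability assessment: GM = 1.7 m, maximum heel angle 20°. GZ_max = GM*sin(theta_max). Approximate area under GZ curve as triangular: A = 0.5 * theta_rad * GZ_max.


Formula: GZ_max = GM * sin(theta); Area = 0.5 * theta_rad * GZ_max
Step 1 — GZ_max = 1.7 * sin(20°) = 1.7 * 0.34202 = 0.581434 m
Step 2 — theta_rad = 20 * pi/180 = 0.349066 rad
Step 3 — Area = 0.5 * 0.349066 * 0.581434 ≈ 0.10148 m·rad (5 s.f.)

0.10148 m·rad


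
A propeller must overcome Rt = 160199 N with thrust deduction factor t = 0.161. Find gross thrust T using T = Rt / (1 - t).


Formula: T = Rt / (1 - t)
Step 1 — (1 - t) = 1 - 0.161 = 0.839
Step 2 — T = 160199 / 0.839 ≈ 190940 N (5 s.f.)

190940 N


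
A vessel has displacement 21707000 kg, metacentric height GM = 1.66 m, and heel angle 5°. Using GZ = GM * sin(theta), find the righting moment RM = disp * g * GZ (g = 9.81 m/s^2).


Formula: GZ = GM * sin(theta); RM = disp * g * GZ
Step 1 — GZ = 1.66 * sin(5°) = 1.66 * 0.087156 = 0.144679 m
Step 2 — RM = 21707000 * 9.81 * 0.144679 ≈ 30809000 N·m (5 s.f.)

30809000 N·m


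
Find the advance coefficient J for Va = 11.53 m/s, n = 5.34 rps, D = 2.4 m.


Formula: J = Va / (n * D)
Step 1 — n * D = 5.34 * 2.4 = 12.816
Step 2 — J = 11.53 / 12.816 ≈ 0.89966 (5 s.f.)

0.89966


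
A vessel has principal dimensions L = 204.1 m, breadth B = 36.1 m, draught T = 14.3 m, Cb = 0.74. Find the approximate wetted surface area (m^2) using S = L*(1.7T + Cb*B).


Formula: S = 1.7*L*T + V/T with V = Cb*L*B*T, i.e. S = L * (1.7*T + Cb*B)
Step 1 — 1.7*T = 1.7 * 14.3 = 24.31 m
Step 2 — Cb*B = 0.74 * 36.1 = 26.714 m
Step 3 — 1.7*T + Cb*B = 24.31 + 26.714 = 51.024 m
Step 4 — S = 204.1 * 51.024 ≈ 10414 m^2 (5 s.f.)

10414 m^2


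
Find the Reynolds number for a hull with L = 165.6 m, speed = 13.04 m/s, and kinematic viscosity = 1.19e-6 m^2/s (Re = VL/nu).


Formula: Re = V * L / nu
Step 1 — V * L = 13.04 * 165.6 = 2159.424 m^2/s
Step 2 — Re = 2159.424 / 1.19e-6 = 1.81e+09

1.81e+09


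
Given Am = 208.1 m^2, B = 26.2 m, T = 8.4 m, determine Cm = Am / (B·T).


Formula: Cm = Am / (B * T)
Step 1 — B * T = 26.2 * 8.4 = 220.08 m^2
Step 2 — Cm = 208.1 / 220.08 ≈ 0.94557 (5 s.f.)

0.94557


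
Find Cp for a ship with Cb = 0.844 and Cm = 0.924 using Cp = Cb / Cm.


Formula: Cp = Cb / Cm
Substituting: Cp = 0.844 / 0.924
Result: Cp ≈ 0.91342 (5 s.f.)

0.91342


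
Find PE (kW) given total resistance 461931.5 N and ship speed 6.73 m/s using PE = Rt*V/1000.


Formula: PE = Rt * V / 1000 (kW)
Step 1 — PE (W) = 461931.5 * 6.73 = 3108798.995 W
Step 2 — PE (kW) = 3108798.995 / 1000 ≈ 3108.8 kW (5 s.f.)

3108.8 kW


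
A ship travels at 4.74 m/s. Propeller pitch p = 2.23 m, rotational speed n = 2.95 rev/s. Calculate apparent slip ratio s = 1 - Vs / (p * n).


Formula: s = 1 - Vs / (p * n)
Step 1 — p * n = 2.23 * 2.95 = 6.5785
Step 2 — Vs / (p*n) = 4.74 / 6.5785 = 0.720529 (6 d.p.)
Step 3 — s = 1 - 0.720529 = 0.279471

0.279471


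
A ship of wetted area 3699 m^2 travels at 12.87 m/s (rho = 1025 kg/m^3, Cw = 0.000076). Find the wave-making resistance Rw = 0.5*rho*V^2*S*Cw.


Formula: Rw = 0.5 * rho * V^2 * S * Cw
Step 1 — V^2 = 12.87^2 = 165.6369
Step 2 — 0.5 * rho * V^2 = 0.5 * 1025 * 165.6369 = 84888.91125
Step 3 — Rw = 84888.91125 * 3699 * 0.000076 ≈ 23864 N (5 s.f.)

23864 N


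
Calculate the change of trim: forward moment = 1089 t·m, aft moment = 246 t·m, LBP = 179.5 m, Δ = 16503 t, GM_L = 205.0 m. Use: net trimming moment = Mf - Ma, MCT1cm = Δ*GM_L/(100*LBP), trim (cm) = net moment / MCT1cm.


Formula: net trimming moment = Mf - Ma; MCT1cm = Δ*GM_L/(100*LBP); trim = net moment / MCT1cm
Step 1 — net trimming moment = 1089 - 246 = 843 t·m
Step 2 — MCT1cm = 16503 * 205.0 / (100 * 179.5) = 188.4744 t·m/cm
Step 3 — trim = 843 / 188.4744 ≈ 4.4728 cm (5 s.f.)

4.4728 cm


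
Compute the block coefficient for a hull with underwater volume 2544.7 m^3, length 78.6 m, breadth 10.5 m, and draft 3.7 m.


Formula: Cb = V / (L * B * T)
Step 1 — L * B * T = 78.6 * 10.5 * 3.7 = 3053.61 m^3
Step 2 — Cb = 2544.7 / 3053.61 ≈ 0.83334 (5 s.f.)

0.83334


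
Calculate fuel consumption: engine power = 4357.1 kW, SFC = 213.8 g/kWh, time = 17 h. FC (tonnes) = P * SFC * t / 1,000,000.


Formula: FC (tonnes) = P * SFC * t / 1,000,000
Step 1 — P * SFC * t = 4357.1 * 213.8 * 17 = 15836315.66 g
Step 2 — FC (tonnes) = 15836315.66 / 1,000,000 ≈ 15.836 tonnes (5 s.f.)

15.836 tonnes


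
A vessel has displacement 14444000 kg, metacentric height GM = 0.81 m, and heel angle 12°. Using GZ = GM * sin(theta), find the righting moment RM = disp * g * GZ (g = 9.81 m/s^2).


Formula: GZ = GM * sin(theta); RM = disp * g * GZ
Step 1 — GZ = 0.81 * sin(12°) = 0.81 * 0.207912 = 0.168409 m
Step 2 — RM = 14444000 * 9.81 * 0.168409 ≈ 23863000 N·m (5 s.f.)

23863000 N·m


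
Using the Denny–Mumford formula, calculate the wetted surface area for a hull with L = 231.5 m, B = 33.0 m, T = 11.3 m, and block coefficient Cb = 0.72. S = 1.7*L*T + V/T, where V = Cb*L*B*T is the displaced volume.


Formula: S = 1.7*L*T + V/T with V = Cb*L*B*T, i.e. S = L * (1.7*T + Cb*B)
Step 1 — 1.7*T = 1.7 * 11.3 = 19.21 m
Step 2 — Cb*B = 0.72 * 33.0 = 23.76 m
Step 3 — 1.7*T + Cb*B = 19.21 + 23.76 = 42.97 m
Step 4 — S = 231.5 * 42.97 ≈ 9947.6 m^2 (5 s.f.)

9947.6 m^2


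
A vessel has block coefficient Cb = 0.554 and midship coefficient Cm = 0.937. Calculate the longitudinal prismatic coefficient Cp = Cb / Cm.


Formula: Cp = Cb / Cm
Substituting: Cp = 0.554 / 0.937
Result: Cp ≈ 0.59125 (5 s.f.)

0.59125


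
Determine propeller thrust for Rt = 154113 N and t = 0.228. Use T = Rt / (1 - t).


Formula: T = Rt / (1 - t)
Step 1 — (1 - t) = 1 - 0.228 = 0.772
Step 2 — T = 154113 / 0.772 ≈ 199630 N (5 s.f.)

199630 N


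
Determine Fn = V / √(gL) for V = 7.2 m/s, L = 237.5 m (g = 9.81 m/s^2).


Formula: Fn = V / sqrt(g * L)
Step 1 — g * L = 9.81 * 237.5 = 2329.875
Step 2 — sqrt(g * L) = sqrt(2329.875) = 48.268779
Step 3 — Fn = 7.2 / 48.268779 ≈ 0.14916 (5 s.f.)

0.14916


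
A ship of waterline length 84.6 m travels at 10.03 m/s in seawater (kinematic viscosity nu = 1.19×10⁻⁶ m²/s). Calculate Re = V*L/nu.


Formula: Re = V * L / nu
Step 1 — V * L = 10.03 * 84.6 = 848.538 m^2/s
Step 2 — Re = 848.538 / 1.19e-6 = 7.13e+08

7.13e+08


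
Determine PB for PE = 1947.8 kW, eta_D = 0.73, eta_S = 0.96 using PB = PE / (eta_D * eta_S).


Formula: PB = PE / (eta_D * eta_S)
Step 1 — combined efficiency = eta_D * eta_S = 0.73 * 0.96 = 0.7008
Step 2 — PB = 1947.8 / 0.7008 ≈ 2779.4 kW (5 s.f.)

2779.4 kW


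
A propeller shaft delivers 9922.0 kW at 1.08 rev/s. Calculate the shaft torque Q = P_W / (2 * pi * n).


Formula: Q = P_W / (2 * pi * n)
Step 1 — P_W = 9922.0 kW * 1000 = 9922000.0 W
Step 2 — 2 * pi * n = 2 * pi * 1.08 = 6.78584
Step 3 — Q = 9922000.0 / 6.78584 ≈ 1462200 N·m (5 s.f.)

1462200 N·m


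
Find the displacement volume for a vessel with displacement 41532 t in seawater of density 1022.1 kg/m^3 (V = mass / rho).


Formula: V = mass / rho
Step 1 — convert tonnes to kg: 41532 t * 1000 = 41532000 kg
Step 2 — V = 41532000 / 1022.1 ≈ 40634 m^3 (5 s.f.)

40634 m^3


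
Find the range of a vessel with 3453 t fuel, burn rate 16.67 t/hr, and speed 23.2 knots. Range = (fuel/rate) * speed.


Formula: endurance = fuel / rate; range = endurance * speed
Step 1 — endurance = 3453 / 16.67 = 207.1386 hours
Step 2 — range = 207.1386 * 23.2 ≈ 4805.6 nautical miles (5 s.f.)

4805.6 NM


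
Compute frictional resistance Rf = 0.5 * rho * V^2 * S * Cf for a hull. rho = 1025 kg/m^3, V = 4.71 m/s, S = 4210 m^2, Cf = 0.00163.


Formula: Rf = 0.5 * rho * V^2 * S * Cf
Step 1 — V^2 = 4.71^2 = 22.1841
Step 2 — 0.5 * rho * V^2 = 0.5 * 1025 * 22.1841 = 11369.35125
Step 3 — Rf = 11369.35125 * 4210 * 0.00163 ≈ 78020 N (5 s.f.)

78020 N


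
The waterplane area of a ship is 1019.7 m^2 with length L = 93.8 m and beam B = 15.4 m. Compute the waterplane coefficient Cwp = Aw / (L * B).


Formula: Cwp = Aw / (L * B)
Step 1 — L * B = 93.8 * 15.4 = 1444.52 m^2
Step 2 — Cwp = 1019.7 / 1444.52 ≈ 0.70591 (5 s.f.)

0.70591


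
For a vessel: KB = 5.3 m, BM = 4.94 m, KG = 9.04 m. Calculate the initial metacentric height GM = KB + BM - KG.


Formula: GM = KB + BM - KG
Step 1 — KM = KB + BM = 5.3 + 4.94 = 10.24 m
Step 2 — GM = KM - KG = 10.24 - 9.04 = 1.2 m

1.2 m


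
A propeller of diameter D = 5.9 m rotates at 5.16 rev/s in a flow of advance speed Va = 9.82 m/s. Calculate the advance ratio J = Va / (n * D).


Formula: J = Va / (n * D)
Step 1 — n * D = 5.16 * 5.9 = 30.444
Step 2 — J = 9.82 / 30.444 ≈ 0.32256 (5 s.f.)

0.32256


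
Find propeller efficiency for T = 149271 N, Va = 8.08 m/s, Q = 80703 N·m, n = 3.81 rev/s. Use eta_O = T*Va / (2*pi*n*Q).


Formula: eta = T * Va / (2 * pi * n * Q)
Step 1 — numerator = T * Va = 149271 * 8.08 = 1206109.68
Step 2 — 2 * pi * n = 2 * pi * 3.81 = 23.938936
Step 3 — denominator = 23.938936 * 80703 = 1931943.95
Step 4 — eta = 1206109.68 / 1931943.95 ≈ 0.62430 (5 s.f.)

0.62430


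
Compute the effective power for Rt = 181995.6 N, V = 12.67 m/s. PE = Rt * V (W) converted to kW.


Formula: PE = Rt * V / 1000 (kW)
Step 1 — PE (W) = 181995.6 * 12.67 = 2305884.252 W
Step 2 — PE (kW) = 2305884.252 / 1000 ≈ 2305.9 kW (5 s.f.)

2305.9 kW


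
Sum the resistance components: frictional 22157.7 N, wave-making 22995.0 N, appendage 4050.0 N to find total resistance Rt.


Formula: Rt = Rf + Rw + Ra
Substituting: Rt = 22157.7 + 22995.0 + 4050.0
Result: Rt = 49202.7 N

49202.7 N


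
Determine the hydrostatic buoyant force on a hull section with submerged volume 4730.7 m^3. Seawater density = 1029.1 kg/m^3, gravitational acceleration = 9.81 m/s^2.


Formula: Fb = rho * g * V
Substituting: Fb = 1029.1 * 9.81 * 4730.7
Intermediate: 1029.1 * 9.81 = 10095.471
Result: Fb = 10095.471 * 4730.7 ≈ 47759000 N (5 s.f.)

47759000 N


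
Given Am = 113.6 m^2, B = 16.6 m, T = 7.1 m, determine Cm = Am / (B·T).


Formula: Cm = Am / (B * T)
Step 1 — B * T = 16.6 * 7.1 = 117.86 m^2
Step 2 — Cm = 113.6 / 117.86 ≈ 0.96386 (5 s.f.)

0.96386


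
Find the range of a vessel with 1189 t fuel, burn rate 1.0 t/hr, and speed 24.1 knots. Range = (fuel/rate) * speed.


Formula: endurance = fuel / rate; range = endurance * speed
Step 1 — endurance = 1189 / 1.0 = 1189.0 hours
Step 2 — range = 1189.0 * 24.1 ≈ 28655 nautical miles (5 s.f.)

28655 NM


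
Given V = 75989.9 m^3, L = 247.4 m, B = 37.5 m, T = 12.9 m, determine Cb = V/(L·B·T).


Formula: Cb = V / (L * B * T)
Step 1 — L * B * T = 247.4 * 37.5 * 12.9 = 119679.75 m^3
Step 2 — Cb = 75989.9 / 119679.75 ≈ 0.63494 (5 s.f.)

0.63494


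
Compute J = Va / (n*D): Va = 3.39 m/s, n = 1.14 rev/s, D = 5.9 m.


Formula: J = Va / (n * D)
Step 1 — n * D = 1.14 * 5.9 = 6.726
Step 2 — J = 3.39 / 6.726 ≈ 0.50401 (5 s.f.)

0.50401


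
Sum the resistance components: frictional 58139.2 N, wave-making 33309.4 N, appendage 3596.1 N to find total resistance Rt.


Formula: Rt = Rf + Rw + Ra
Substituting: Rt = 58139.2 + 33309.4 + 3596.1
Result: Rt = 95044.7 N

95044.7 N


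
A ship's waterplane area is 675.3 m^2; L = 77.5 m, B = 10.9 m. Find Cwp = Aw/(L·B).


Formula: Cwp = Aw / (L * B)
Step 1 — L * B = 77.5 * 10.9 = 844.75 m^2
Step 2 — Cwp = 675.3 / 844.75 ≈ 0.79941 (5 s.f.)

0.79941


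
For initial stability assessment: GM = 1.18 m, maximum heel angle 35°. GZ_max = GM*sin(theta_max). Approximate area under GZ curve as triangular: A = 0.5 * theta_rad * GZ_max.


Formula: GZ_max = GM * sin(theta); Area = 0.5 * theta_rad * GZ_max
Step 1 — GZ_max = 1.18 * sin(35°) = 1.18 * 0.573576 = 0.67682 m
Step 2 — theta_rad = 35 * pi/180 = 0.610865 rad
Step 3 — Area = 0.5 * 0.610865 * 0.67682 ≈ 0.20672 m·rad (5 s.f.)

0.20672 m·rad


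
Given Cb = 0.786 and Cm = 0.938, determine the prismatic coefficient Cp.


Formula: Cp = Cb / Cm
Substituting: Cp = 0.786 / 0.938
Result: Cp ≈ 0.83795 (5 s.f.)

0.83795


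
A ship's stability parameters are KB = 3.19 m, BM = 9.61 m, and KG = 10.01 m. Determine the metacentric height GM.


Formula: GM = KB + BM - KG
Step 1 — KM = KB + BM = 3.19 + 9.61 = 12.8 m
Step 2 — GM = KM - KG = 12.8 - 10.01 = 2.79 m

2.79 m


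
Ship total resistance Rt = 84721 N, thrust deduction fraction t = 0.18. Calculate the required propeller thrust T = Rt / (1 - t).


Formula: T = Rt / (1 - t)
Step 1 — (1 - t) = 1 - 0.18 = 0.82
Step 2 — T = 84721 / 0.82 ≈ 103320 N (5 s.f.)

103320 N


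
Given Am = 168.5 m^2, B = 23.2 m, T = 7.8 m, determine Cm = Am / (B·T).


Formula: Cm = Am / (B * T)
Step 1 — B * T = 23.2 * 7.8 = 180.96 m^2
Step 2 — Cm = 168.5 / 180.96 ≈ 0.93115 (5 s.f.)

0.93115


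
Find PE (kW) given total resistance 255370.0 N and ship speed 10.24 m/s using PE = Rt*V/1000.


Formula: PE = Rt * V / 1000 (kW)
Step 1 — PE (W) = 255370.0 * 10.24 = 2614988.8 W
Step 2 — PE (kW) = 2614988.8 / 1000 ≈ 2615.0 kW (5 s.f.)

2615.0 kW


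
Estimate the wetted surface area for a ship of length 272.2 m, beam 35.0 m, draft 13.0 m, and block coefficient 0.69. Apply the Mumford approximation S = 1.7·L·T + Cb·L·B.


Formula: S = 1.7*L*T + V/T with V = Cb*L*B*T, i.e. S = L * (1.7*T + Cb*B)
Step 1 — 1.7*T = 1.7 * 13.0 = 22.1 m
Step 2 — Cb*B = 0.69 * 35.0 = 24.15 m
Step 3 — 1.7*T + Cb*B = 22.1 + 24.15 = 46.25 m
Step 4 — S = 272.2 * 46.25 ≈ 12589 m^2 (5 s.f.)

12589 m^2


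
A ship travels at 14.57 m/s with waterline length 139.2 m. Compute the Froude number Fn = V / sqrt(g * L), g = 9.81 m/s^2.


Formula: Fn = V / sqrt(g * L)
Step 1 — g * L = 9.81 * 139.2 = 1365.552
Step 2 — sqrt(g * L) = sqrt(1365.552) = 36.953376
Step 3 — Fn = 14.57 / 36.953376 ≈ 0.39428 (5 s.f.)

0.39428


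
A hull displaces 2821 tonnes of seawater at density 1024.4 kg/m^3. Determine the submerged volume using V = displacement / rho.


Formula: V = mass / rho
Step 1 — convert tonnes to kg: 2821 t * 1000 = 2821000 kg
Step 2 — V = 2821000 / 1024.4 ≈ 2753.8 m^3 (5 s.f.)

2753.8 m^3


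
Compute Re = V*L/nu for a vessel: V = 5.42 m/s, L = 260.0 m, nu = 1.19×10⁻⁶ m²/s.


Formula: Re = V * L / nu
Step 1 — V * L = 5.42 * 260.0 = 1409.2 m^2/s
Step 2 — Re = 1409.2 / 1.19e-6 = 1.18e+09

1.18e+09


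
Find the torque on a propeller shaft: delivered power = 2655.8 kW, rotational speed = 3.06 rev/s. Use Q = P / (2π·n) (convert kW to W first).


Formula: Q = P_W / (2 * pi * n)
Step 1 — P_W = 2655.8 kW * 1000 = 2655800.0 W
Step 2 — 2 * pi * n = 2 * pi * 3.06 = 19.226547
Step 3 — Q = 2655800.0 / 19.226547 ≈ 138130 N·m (5 s.f.)

138130 N·m


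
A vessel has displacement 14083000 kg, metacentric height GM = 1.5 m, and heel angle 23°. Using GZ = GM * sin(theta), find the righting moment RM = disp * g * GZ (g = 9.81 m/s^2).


Formula: GZ = GM * sin(theta); RM = disp * g * GZ
Step 1 — GZ = 1.5 * sin(23°) = 1.5 * 0.390731 = 0.586097 m
Step 2 — RM = 14083000 * 9.81 * 0.586097 ≈ 80972000 N·m (5 s.f.)

80972000 N·m


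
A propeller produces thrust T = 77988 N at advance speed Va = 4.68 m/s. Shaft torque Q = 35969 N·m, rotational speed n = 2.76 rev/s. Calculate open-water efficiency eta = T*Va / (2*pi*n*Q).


Formula: eta = T * Va / (2 * pi * n * Q)
Step 1 — numerator = T * Va = 77988 * 4.68 = 364983.84
Step 2 — 2 * pi * n = 2 * pi * 2.76 = 17.341591
Step 3 — denominator = 17.341591 * 35969 = 623759.69
Step 4 — eta = 364983.84 / 623759.69 ≈ 0.58514 (5 s.f.)

0.58514


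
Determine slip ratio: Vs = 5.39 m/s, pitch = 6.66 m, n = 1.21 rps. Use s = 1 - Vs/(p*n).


Formula: s = 1 - Vs / (p * n)
Step 1 — p * n = 6.66 * 1.21 = 8.0586
Step 2 — Vs / (p*n) = 5.39 / 8.0586 = 0.668851 (6 d.p.)
Step 3 — s = 1 - 0.668851 = 0.331149

0.331149


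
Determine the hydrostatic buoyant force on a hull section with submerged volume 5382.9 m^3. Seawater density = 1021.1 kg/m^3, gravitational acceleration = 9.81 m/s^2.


Formula: Fb = rho * g * V
Substituting: Fb = 1021.1 * 9.81 * 5382.9
Intermediate: 1021.1 * 9.81 = 10016.991
Result: Fb = 10016.991 * 5382.9 ≈ 53920000 N (5 s.f.)

53920000 N


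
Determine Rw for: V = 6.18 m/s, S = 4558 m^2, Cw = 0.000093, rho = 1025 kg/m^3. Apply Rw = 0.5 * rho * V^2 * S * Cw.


Formula: Rw = 0.5 * rho * V^2 * S * Cw
Step 1 — V^2 = 6.18^2 = 38.1924
Step 2 — 0.5 * rho * V^2 = 0.5 * 1025 * 38.1924 = 19573.605
Step 3 — Rw = 19573.605 * 4558 * 0.000093 ≈ 8297.1 N (5 s.f.)

8297.1 N


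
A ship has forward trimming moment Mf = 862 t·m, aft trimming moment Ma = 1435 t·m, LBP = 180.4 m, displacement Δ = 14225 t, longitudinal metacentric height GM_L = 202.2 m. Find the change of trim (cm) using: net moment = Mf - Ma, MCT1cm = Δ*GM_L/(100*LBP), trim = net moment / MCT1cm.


Formula: net trimming moment = Mf - Ma; MCT1cm = Δ*GM_L/(100*LBP); trim = net moment / MCT1cm
Step 1 — net trimming moment = 862 - 1435 = -573 t·m
Step 2 — MCT1cm = 14225 * 202.2 / (100 * 180.4) = 159.4399 t·m/cm
Step 3 — trim = -573 / 159.4399 ≈ -3.5938 cm (5 s.f.)

-3.5938 cm


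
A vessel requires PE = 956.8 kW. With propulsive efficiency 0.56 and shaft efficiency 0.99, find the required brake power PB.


Formula: PB = PE / (eta_D * eta_S)
Step 1 — combined efficiency = eta_D * eta_S = 0.56 * 0.99 = 0.5544
Step 2 — PB = 956.8 / 0.5544 ≈ 1725.8 kW (5 s.f.)

1725.8 kW


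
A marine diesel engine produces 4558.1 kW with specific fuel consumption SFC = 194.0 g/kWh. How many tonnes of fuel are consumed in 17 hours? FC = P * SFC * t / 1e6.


Formula: FC (tonnes) = P * SFC * t / 1,000,000
Step 1 — P * SFC * t = 4558.1 * 194.0 * 17 = 15032613.8 g
Step 2 — FC (tonnes) = 15032613.8 / 1,000,000 ≈ 15.033 tonnes (5 s.f.)

15.033 tonnes


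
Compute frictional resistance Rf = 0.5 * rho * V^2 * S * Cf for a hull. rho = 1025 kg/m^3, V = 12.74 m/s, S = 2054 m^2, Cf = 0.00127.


Formula: Rf = 0.5 * rho * V^2 * S * Cf
Step 1 — V^2 = 12.74^2 = 162.3076
Step 2 — 0.5 * rho * V^2 = 0.5 * 1025 * 162.3076 = 83182.645
Step 3 — Rf = 83182.645 * 2054 * 0.00127 ≈ 216990 N (5 s.f.)

216990 N


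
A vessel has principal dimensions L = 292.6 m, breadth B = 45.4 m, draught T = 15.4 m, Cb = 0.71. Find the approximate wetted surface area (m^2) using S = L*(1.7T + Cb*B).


Formula: S = 1.7*L*T + V/T with V = Cb*L*B*T, i.e. S = L * (1.7*T + Cb*B)
Step 1 — 1.7*T = 1.7 * 15.4 = 26.18 m
Step 2 — Cb*B = 0.71 * 45.4 = 32.234 m
Step 3 — 1.7*T + Cb*B = 26.18 + 32.234 = 58.414 m
Step 4 — S = 292.6 * 58.414 ≈ 17092 m^2 (5 s.f.)

17092 m^2


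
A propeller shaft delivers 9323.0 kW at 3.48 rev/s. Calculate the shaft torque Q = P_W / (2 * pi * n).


Formula: Q = P_W / (2 * pi * n)
Step 1 — P_W = 9323.0 kW * 1000 = 9323000.0 W
Step 2 — 2 * pi * n = 2 * pi * 3.48 = 21.865485
Step 3 — Q = 9323000.0 / 21.865485 ≈ 426380 N·m (5 s.f.)

426380 N·m


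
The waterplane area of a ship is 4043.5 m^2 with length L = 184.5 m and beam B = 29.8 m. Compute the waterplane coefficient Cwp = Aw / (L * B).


Formula: Cwp = Aw / (L * B)
Step 1 — L * B = 184.5 * 29.8 = 5498.1 m^2
Step 2 — Cwp = 4043.5 / 5498.1 ≈ 0.73544 (5 s.f.)

0.73544


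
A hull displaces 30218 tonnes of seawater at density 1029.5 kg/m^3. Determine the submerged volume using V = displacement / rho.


Formula: V = mass / rho
Step 1 — convert tonnes to kg: 30218 t * 1000 = 30218000 kg
Step 2 — V = 30218000 / 1029.5 ≈ 29352 m^3 (5 s.f.)

29352 m^3


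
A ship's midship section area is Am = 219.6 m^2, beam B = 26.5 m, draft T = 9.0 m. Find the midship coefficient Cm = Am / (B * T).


Formula: Cm = Am / (B * T)
Step 1 — B * T = 26.5 * 9.0 = 238.5 m^2
Step 2 — Cm = 219.6 / 238.5 ≈ 0.92075 (5 s.f.)

0.92075


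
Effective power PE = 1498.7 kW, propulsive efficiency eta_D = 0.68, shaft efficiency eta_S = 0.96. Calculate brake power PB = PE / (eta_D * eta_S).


Formula: PB = PE / (eta_D * eta_S)
Step 1 — combined efficiency = eta_D * eta_S = 0.68 * 0.96 = 0.6528
Step 2 — PB = 1498.7 / 0.6528 ≈ 2295.8 kW (5 s.f.)

2295.8 kW


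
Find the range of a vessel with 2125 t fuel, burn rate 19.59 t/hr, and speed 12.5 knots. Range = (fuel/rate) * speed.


Formula: endurance = fuel / rate; range = endurance * speed
Step 1 — endurance = 2125 / 19.59 = 108.4737 hours
Step 2 — range = 108.4737 * 12.5 ≈ 1355.9 nautical miles (5 s.f.)

1355.9 NM


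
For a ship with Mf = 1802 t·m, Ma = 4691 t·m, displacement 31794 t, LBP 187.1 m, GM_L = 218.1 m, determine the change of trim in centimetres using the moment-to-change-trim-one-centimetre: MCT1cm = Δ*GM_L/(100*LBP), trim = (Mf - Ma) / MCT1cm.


Formula: net trimming moment = Mf - Ma; MCT1cm = Δ*GM_L/(100*LBP); trim = net moment / MCT1cm
Step 1 — net trimming moment = 1802 - 4691 = -2889 t·m
Step 2 — MCT1cm = 31794 * 218.1 / (100 * 187.1) = 370.6185 t·m/cm
Step 3 — trim = -2889 / 370.6185 ≈ -7.7951 cm (5 s.f.)

-7.7951 cm


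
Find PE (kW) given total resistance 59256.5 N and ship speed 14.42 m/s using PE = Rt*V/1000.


Formula: PE = Rt * V / 1000 (kW)
Step 1 — PE (W) = 59256.5 * 14.42 = 854478.73 W
Step 2 — PE (kW) = 854478.73 / 1000 ≈ 854.48 kW (5 s.f.)

854.48 kW


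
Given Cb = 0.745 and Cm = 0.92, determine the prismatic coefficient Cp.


Formula: Cp = Cb / Cm
Substituting: Cp = 0.745 / 0.92
Result: Cp ≈ 0.80978 (5 s.f.)

0.80978


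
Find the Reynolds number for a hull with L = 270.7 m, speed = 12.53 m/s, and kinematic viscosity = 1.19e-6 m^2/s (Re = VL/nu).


Formula: Re = V * L / nu
Step 1 — V * L = 12.53 * 270.7 = 3391.871 m^2/s
Step 2 — Re = 3391.871 / 1.19e-6 = 2.85e+09

2.85e+09


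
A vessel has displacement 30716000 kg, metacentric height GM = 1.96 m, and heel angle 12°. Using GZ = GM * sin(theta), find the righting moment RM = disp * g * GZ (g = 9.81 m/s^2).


Formula: GZ = GM * sin(theta); RM = disp * g * GZ
Step 1 — GZ = 1.96 * sin(12°) = 1.96 * 0.207912 = 0.407508 m
Step 2 — RM = 30716000 * 9.81 * 0.407508 ≈ 122790000 N·m (5 s.f.)

122790000 N·m


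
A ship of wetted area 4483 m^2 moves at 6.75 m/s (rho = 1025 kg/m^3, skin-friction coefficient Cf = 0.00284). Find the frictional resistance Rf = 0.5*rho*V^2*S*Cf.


Formula: Rf = 0.5 * rho * V^2 * S * Cf
Step 1 — V^2 = 6.75^2 = 45.5625
Step 2 — 0.5 * rho * V^2 = 0.5 * 1025 * 45.5625 = 23350.78125
Step 3 — Rf = 23350.78125 * 4483 * 0.00284 ≈ 297300 N (5 s.f.)

297300 N


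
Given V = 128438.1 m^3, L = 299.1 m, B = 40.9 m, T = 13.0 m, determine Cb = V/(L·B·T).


Formula: Cb = V / (L * B * T)
Step 1 — L * B * T = 299.1 * 40.9 * 13.0 = 159031.47 m^3
Step 2 — Cb = 128438.1 / 159031.47 ≈ 0.80763 (5 s.f.)

0.80763


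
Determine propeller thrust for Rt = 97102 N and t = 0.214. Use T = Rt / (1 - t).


Formula: T = Rt / (1 - t)
Step 1 — (1 - t) = 1 - 0.214 = 0.786
Step 2 — T = 97102 / 0.786 ≈ 123540 N (5 s.f.)

123540 N


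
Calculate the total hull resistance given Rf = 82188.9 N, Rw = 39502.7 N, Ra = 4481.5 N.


Formula: Rt = Rf + Rw + Ra
Substituting: Rt = 82188.9 + 39502.7 + 4481.5
Result: Rt = 126173.1 N

126173.1 N


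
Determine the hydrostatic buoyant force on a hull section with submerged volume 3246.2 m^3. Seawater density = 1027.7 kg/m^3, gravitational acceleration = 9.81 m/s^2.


Formula: Fb = rho * g * V
Substituting: Fb = 1027.7 * 9.81 * 3246.2
Intermediate: 1027.7 * 9.81 = 10081.737
Result: Fb = 10081.737 * 3246.2 ≈ 32727000 N (5 s.f.)

32727000 N


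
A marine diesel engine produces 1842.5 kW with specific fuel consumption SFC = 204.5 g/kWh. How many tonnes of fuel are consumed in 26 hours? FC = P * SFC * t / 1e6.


Formula: FC (tonnes) = P * SFC * t / 1,000,000
Step 1 — P * SFC * t = 1842.5 * 204.5 * 26 = 9796572.5 g
Step 2 — FC (tonnes) = 9796572.5 / 1,000,000 ≈ 9.7966 tonnes (5 s.f.)

9.7966 tonnes


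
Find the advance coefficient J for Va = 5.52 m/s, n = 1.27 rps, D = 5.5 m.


Formula: J = Va / (n * D)
Step 1 — n * D = 1.27 * 5.5 = 6.985
Step 2 — J = 5.52 / 6.985 ≈ 0.79026 (5 s.f.)

0.79026


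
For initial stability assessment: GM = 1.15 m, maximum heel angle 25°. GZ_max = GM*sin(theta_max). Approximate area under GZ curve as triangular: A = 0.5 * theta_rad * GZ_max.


Formula: GZ_max = GM * sin(theta); Area = 0.5 * theta_rad * GZ_max
Step 1 — GZ_max = 1.15 * sin(25°) = 1.15 * 0.422618 = 0.486011 m
Step 2 — theta_rad = 25 * pi/180 = 0.436332 rad
Step 3 — Area = 0.5 * 0.436332 * 0.486011 ≈ 0.10603 m·rad (5 s.f.)

0.10603 m·rad


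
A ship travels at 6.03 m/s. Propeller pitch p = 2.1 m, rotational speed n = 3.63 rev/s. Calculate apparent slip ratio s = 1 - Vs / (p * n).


Formula: s = 1 - Vs / (p * n)
Step 1 — p * n = 2.1 * 3.63 = 7.623
Step 2 — Vs / (p*n) = 6.03 / 7.623 = 0.791027 (6 d.p.)
Step 3 — s = 1 - 0.791027 = 0.208973

0.208973


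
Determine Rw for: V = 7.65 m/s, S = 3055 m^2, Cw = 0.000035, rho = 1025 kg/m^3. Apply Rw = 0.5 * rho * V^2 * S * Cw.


Formula: Rw = 0.5 * rho * V^2 * S * Cw
Step 1 — V^2 = 7.65^2 = 58.5225
Step 2 — 0.5 * rho * V^2 = 0.5 * 1025 * 58.5225 = 29992.78125
Step 3 — Rw = 29992.78125 * 3055 * 0.000035 ≈ 3207.0 N (5 s.f.)

3207.0 N


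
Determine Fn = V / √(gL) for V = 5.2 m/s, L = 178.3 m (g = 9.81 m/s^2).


Formula: Fn = V / sqrt(g * L)
Step 1 — g * L = 9.81 * 178.3 = 1749.123
Step 2 — sqrt(g * L) = sqrt(1749.123) = 41.822518
Step 3 — Fn = 5.2 / 41.822518 ≈ 0.12433 (5 s.f.)

0.12433


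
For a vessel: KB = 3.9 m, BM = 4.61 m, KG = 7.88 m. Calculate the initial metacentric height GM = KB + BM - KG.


Formula: GM = KB + BM - KG
Step 1 — KM = KB + BM = 3.9 + 4.61 = 8.51 m
Step 2 — GM = KM - KG = 8.51 - 7.88 = 0.63 m

0.63 m


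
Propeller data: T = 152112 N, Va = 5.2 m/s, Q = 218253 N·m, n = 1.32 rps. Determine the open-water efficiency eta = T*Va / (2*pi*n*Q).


Formula: eta = T * Va / (2 * pi * n * Q)
Step 1 — numerator = T * Va = 152112 * 5.2 = 790982.4
Step 2 — 2 * pi * n = 2 * pi * 1.32 = 8.293805
Step 3 — denominator = 8.293805 * 218253 = 1810147.82
Step 4 — eta = 790982.4 / 1810147.82 ≈ 0.43697 (5 s.f.)

0.43697


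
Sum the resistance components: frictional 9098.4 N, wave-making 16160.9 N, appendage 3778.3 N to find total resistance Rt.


Formula: Rt = Rf + Rw + Ra
Substituting: Rt = 9098.4 + 16160.9 + 3778.3
Result: Rt = 29037.6 N

29037.6 N


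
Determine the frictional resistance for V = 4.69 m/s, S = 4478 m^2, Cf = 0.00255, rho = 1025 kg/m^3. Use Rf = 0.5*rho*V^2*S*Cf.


Formula: Rf = 0.5 * rho * V^2 * S * Cf
Step 1 — V^2 = 4.69^2 = 21.9961
Step 2 — 0.5 * rho * V^2 = 0.5 * 1025 * 21.9961 = 11273.00125
Step 3 — Rf = 11273.00125 * 4478 * 0.00255 ≈ 128730 N (5 s.f.)

128730 N


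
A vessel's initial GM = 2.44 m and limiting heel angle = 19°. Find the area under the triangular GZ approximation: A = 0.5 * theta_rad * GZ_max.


Formula: GZ_max = GM * sin(theta); Area = 0.5 * theta_rad * GZ_max
Step 1 — GZ_max = 2.44 * sin(19°) = 2.44 * 0.325568 = 0.794386 m
Step 2 — theta_rad = 19 * pi/180 = 0.331613 rad
Step 3 — Area = 0.5 * 0.331613 * 0.794386 ≈ 0.13171 m·rad (5 s.f.)

0.13171 m·rad


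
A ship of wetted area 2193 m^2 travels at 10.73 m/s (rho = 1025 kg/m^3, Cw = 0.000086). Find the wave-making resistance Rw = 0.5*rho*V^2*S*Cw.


Formula: Rw = 0.5 * rho * V^2 * S * Cw
Step 1 — V^2 = 10.73^2 = 115.1329
Step 2 — 0.5 * rho * V^2 = 0.5 * 1025 * 115.1329 = 59005.61125
Step 3 — Rw = 59005.61125 * 2193 * 0.000086 ≈ 11128 N (5 s.f.)

11128 N


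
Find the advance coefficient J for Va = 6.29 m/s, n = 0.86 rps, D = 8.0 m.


Formula: J = Va / (n * D)
Step 1 — n * D = 0.86 * 8.0 = 6.88
Step 2 — J = 6.29 / 6.88 ≈ 0.91424 (5 s.f.)

0.91424


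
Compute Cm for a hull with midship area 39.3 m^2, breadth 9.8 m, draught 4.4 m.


Formula: Cm = Am / (B * T)
Step 1 — B * T = 9.8 * 4.4 = 43.12 m^2
Step 2 — Cm = 39.3 / 43.12 ≈ 0.91141 (5 s.f.)

0.91141


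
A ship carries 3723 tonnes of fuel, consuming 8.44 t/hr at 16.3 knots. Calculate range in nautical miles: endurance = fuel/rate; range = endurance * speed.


Formula: endurance = fuel / rate; range = endurance * speed
Step 1 — endurance = 3723 / 8.44 = 441.1137 hours
Step 2 — range = 441.1137 * 16.3 ≈ 7190.2 nautical miles (5 s.f.)

7190.2 NM


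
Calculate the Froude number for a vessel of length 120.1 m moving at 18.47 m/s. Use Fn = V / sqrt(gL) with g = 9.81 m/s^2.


Formula: Fn = V / sqrt(g * L)
Step 1 — g * L = 9.81 * 120.1 = 1178.181
Step 2 — sqrt(g * L) = sqrt(1178.181) = 34.324641
Step 3 — Fn = 18.47 / 34.324641 ≈ 0.53810 (5 s.f.)

0.53810


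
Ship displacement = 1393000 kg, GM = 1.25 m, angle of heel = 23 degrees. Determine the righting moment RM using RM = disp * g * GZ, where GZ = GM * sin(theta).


Formula: GZ = GM * sin(theta); RM = disp * g * GZ
Step 1 — GZ = 1.25 * sin(23°) = 1.25 * 0.390731 = 0.488414 m
Step 2 — RM = 1393000 * 9.81 * 0.488414 ≈ 6674300 N·m (5 s.f.)

6674300 N·m


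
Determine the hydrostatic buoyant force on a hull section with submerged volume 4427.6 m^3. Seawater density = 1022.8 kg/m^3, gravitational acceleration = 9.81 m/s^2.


Formula: Fb = rho * g * V
Substituting: Fb = 1022.8 * 9.81 * 4427.6
Intermediate: 1022.8 * 9.81 = 10033.668
Result: Fb = 10033.668 * 4427.6 ≈ 44425000 N (5 s.f.)

44425000 N


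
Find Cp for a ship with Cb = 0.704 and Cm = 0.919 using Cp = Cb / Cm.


Formula: Cp = Cb / Cm
Substituting: Cp = 0.704 / 0.919
Result: Cp ≈ 0.76605 (5 s.f.)

0.76605


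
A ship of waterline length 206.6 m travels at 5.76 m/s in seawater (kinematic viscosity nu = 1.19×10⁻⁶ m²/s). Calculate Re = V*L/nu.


Formula: Re = V * L / nu
Step 1 — V * L = 5.76 * 206.6 = 1190.016 m^2/s
Step 2 — Re = 1190.016 / 1.19e-6 = 1.00e+09

1.00e+09


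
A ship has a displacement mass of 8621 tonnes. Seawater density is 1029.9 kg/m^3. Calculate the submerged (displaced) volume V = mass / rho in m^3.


Formula: V = mass / rho
Step 1 — convert tonnes to kg: 8621 t * 1000 = 8621000 kg
Step 2 — V = 8621000 / 1029.9 ≈ 8370.7 m^3 (5 s.f.)

8370.7 m^3


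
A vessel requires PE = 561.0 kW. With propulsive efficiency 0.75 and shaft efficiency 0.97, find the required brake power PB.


Formula: PB = PE / (eta_D * eta_S)
Step 1 — combined efficiency = eta_D * eta_S = 0.75 * 0.97 = 0.7275
Step 2 — PB = 561.0 / 0.7275 ≈ 771.13 kW (5 s.f.)

771.13 kW


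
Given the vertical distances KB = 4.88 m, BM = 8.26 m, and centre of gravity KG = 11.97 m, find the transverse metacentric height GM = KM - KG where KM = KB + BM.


Formula: GM = KB + BM - KG
Step 1 — KM = KB + BM = 4.88 + 8.26 = 13.14 m
Step 2 — GM = KM - KG = 13.14 - 11.97 = 1.17 m

1.17 m


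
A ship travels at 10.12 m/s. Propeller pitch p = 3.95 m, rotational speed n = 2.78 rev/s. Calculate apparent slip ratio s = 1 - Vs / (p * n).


Formula: s = 1 - Vs / (p * n)
Step 1 — p * n = 3.95 * 2.78 = 10.981
Step 2 — Vs / (p*n) = 10.12 / 10.981 = 0.921592 (6 d.p.)
Step 3 — s = 1 - 0.921592 = 0.078408

0.078408


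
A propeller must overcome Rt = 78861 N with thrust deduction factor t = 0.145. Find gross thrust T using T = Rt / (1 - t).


Formula: T = Rt / (1 - t)
Step 1 — (1 - t) = 1 - 0.145 = 0.855
Step 2 — T = 78861 / 0.855 ≈ 92235 N (5 s.f.)

92235 N


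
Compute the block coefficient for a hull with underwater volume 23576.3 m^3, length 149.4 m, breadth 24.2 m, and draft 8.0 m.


Formula: Cb = V / (L * B * T)
Step 1 — L * B * T = 149.4 * 24.2 * 8.0 = 28923.84 m^3
Step 2 — Cb = 23576.3 / 28923.84 ≈ 0.81512 (5 s.f.)

0.81512


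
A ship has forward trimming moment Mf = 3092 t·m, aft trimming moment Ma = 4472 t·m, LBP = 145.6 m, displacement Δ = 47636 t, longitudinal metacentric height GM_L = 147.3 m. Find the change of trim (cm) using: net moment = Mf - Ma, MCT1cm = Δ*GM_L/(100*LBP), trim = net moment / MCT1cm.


Formula: net trimming moment = Mf - Ma; MCT1cm = Δ*GM_L/(100*LBP); trim = net moment / MCT1cm
Step 1 — net trimming moment = 3092 - 4472 = -1380 t·m
Step 2 — MCT1cm = 47636 * 147.3 / (100 * 145.6) = 481.9219 t·m/cm
Step 3 — trim = -1380 / 481.9219 ≈ -2.8635 cm (5 s.f.)

-2.8635 cm


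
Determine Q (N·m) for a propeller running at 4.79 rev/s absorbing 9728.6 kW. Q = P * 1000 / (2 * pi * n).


Formula: Q = P_W / (2 * pi * n)
Step 1 — P_W = 9728.6 kW * 1000 = 9728600.0 W
Step 2 — 2 * pi * n = 2 * pi * 4.79 = 30.096458
Step 3 — Q = 9728600.0 / 30.096458 ≈ 323250 N·m (5 s.f.)

323250 N·m


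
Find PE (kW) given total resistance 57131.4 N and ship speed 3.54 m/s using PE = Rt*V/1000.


Formula: PE = Rt * V / 1000 (kW)
Step 1 — PE (W) = 57131.4 * 3.54 = 202245.156 W
Step 2 — PE (kW) = 202245.156 / 1000 ≈ 202.25 kW (5 s.f.)

202.25 kW


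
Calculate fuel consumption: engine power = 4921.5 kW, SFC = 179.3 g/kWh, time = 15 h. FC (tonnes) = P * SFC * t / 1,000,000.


Formula: FC (tonnes) = P * SFC * t / 1,000,000
Step 1 — P * SFC * t = 4921.5 * 179.3 * 15 = 13236374.25 g
Step 2 — FC (tonnes) = 13236374.25 / 1,000,000 ≈ 13.236 tonnes (5 s.f.)

13.236 tonnes


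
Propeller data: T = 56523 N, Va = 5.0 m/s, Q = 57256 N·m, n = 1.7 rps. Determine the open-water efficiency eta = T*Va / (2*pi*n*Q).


Formula: eta = T * Va / (2 * pi * n * Q)
Step 1 — numerator = T * Va = 56523 * 5.0 = 282615.0
Step 2 — 2 * pi * n = 2 * pi * 1.7 = 10.681415
Step 3 — denominator = 10.681415 * 57256 = 611575.1
Step 4 — eta = 282615.0 / 611575.1 ≈ 0.46211 (5 s.f.)

0.46211


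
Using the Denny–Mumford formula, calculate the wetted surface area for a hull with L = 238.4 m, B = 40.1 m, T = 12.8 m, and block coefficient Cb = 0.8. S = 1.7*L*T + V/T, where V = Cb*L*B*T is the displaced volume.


Formula: S = 1.7*L*T + V/T with V = Cb*L*B*T, i.e. S = L * (1.7*T + Cb*B)
Step 1 — 1.7*T = 1.7 * 12.8 = 21.76 m
Step 2 — Cb*B = 0.8 * 40.1 = 32.08 m
Step 3 — 1.7*T + Cb*B = 21.76 + 32.08 = 53.84 m
Step 4 — S = 238.4 * 53.84 ≈ 12835 m^2 (5 s.f.)

12835 m^2


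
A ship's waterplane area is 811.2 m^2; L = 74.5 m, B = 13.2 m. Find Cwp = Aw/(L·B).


Formula: Cwp = Aw / (L * B)
Step 1 — L * B = 74.5 * 13.2 = 983.4 m^2
Step 2 — Cwp = 811.2 / 983.4 ≈ 0.82489 (5 s.f.)

0.82489


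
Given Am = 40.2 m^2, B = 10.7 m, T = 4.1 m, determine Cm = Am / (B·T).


Formula: Cm = Am / (B * T)
Step 1 — B * T = 10.7 * 4.1 = 43.87 m^2
Step 2 — Cm = 40.2 / 43.87 ≈ 0.91634 (5 s.f.)

0.91634


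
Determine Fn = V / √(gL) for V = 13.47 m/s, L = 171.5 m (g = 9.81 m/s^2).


Formula: Fn = V / sqrt(g * L)
Step 1 — g * L = 9.81 * 171.5 = 1682.415
Step 2 — sqrt(g * L) = sqrt(1682.415) = 41.017252
Step 3 — Fn = 13.47 / 41.017252 ≈ 0.32840 (5 s.f.)

0.32840


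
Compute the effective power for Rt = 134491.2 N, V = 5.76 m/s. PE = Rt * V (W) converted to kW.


Formula: PE = Rt * V / 1000 (kW)
Step 1 — PE (W) = 134491.2 * 5.76 = 774669.312 W
Step 2 — PE (kW) = 774669.312 / 1000 ≈ 774.67 kW (5 s.f.)

774.67 kW


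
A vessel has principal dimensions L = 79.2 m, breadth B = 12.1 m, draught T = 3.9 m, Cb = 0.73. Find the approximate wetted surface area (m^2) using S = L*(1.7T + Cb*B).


Formula: S = 1.7*L*T + V/T with V = Cb*L*B*T, i.e. S = L * (1.7*T + Cb*B)
Step 1 — 1.7*T = 1.7 * 3.9 = 6.63 m
Step 2 — Cb*B = 0.73 * 12.1 = 8.833 m
Step 3 — 1.7*T + Cb*B = 6.63 + 8.833 = 15.463 m
Step 4 — S = 79.2 * 15.463 ≈ 1224.7 m^2 (5 s.f.)

1224.7 m^2


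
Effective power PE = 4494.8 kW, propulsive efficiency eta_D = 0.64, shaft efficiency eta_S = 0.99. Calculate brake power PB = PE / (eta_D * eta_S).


Formula: PB = PE / (eta_D * eta_S)
Step 1 — combined efficiency = eta_D * eta_S = 0.64 * 0.99 = 0.6336
Step 2 — PB = 4494.8 / 0.6336 ≈ 7094.1 kW (5 s.f.)

7094.1 kW


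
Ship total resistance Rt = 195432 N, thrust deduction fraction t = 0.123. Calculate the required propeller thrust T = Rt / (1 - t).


Formula: T = Rt / (1 - t)
Step 1 — (1 - t) = 1 - 0.123 = 0.877
Step 2 — T = 195432 / 0.877 ≈ 222840 N (5 s.f.)

222840 N


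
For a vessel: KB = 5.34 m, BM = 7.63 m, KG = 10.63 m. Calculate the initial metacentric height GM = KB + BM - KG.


Formula: GM = KB + BM - KG
Step 1 — KM = KB + BM = 5.34 + 7.63 = 12.97 m
Step 2 — GM = KM - KG = 12.97 - 10.63 = 2.34 m

2.34 m


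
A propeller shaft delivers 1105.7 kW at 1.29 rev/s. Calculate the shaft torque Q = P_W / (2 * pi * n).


Formula: Q = P_W / (2 * pi * n)
Step 1 — P_W = 1105.7 kW * 1000 = 1105700.0 W
Step 2 — 2 * pi * n = 2 * pi * 1.29 = 8.105309
Step 3 — Q = 1105700.0 / 8.105309 ≈ 136420 N·m (5 s.f.)

136420 N·m


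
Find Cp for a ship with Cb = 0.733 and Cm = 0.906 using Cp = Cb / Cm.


Formula: Cp = Cb / Cm
Substituting: Cp = 0.733 / 0.906
Result: Cp ≈ 0.80905 (5 s.f.)

0.80905


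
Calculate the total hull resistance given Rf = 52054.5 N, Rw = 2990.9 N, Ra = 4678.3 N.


Formula: Rt = Rf + Rw + Ra
Substituting: Rt = 52054.5 + 2990.9 + 4678.3
Result: Rt = 59723.7 N

59723.7 N


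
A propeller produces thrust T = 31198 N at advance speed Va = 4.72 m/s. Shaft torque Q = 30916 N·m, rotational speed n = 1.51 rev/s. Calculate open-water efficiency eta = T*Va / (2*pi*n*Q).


Formula: eta = T * Va / (2 * pi * n * Q)
Step 1 — numerator = T * Va = 31198 * 4.72 = 147254.56
Step 2 — 2 * pi * n = 2 * pi * 1.51 = 9.48761
Step 3 — denominator = 9.48761 * 30916 = 293318.95
Step 4 — eta = 147254.56 / 293318.95 ≈ 0.50203 (5 s.f.)

0.50203


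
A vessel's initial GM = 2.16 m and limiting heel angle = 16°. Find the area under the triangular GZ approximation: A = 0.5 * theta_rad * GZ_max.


Formula: GZ_max = GM * sin(theta); Area = 0.5 * theta_rad * GZ_max
Step 1 — GZ_max = 2.16 * sin(16°) = 2.16 * 0.275637 = 0.595376 m
Step 2 — theta_rad = 16 * pi/180 = 0.279253 rad
Step 3 — Area = 0.5 * 0.279253 * 0.595376 ≈ 0.083130 m·rad (5 s.f.)

0.083130 m·rad
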